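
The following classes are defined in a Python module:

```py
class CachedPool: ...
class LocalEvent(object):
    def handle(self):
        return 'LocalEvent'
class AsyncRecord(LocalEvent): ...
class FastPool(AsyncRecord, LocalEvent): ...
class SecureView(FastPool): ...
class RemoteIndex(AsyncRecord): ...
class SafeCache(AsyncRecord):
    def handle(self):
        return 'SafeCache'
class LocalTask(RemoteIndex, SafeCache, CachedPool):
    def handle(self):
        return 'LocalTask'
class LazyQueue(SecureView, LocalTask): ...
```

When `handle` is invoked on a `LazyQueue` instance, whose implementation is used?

LocalTask

L[LazyQueue] = LazyQueue + merge(L[SecureView], L[LocalTask], [SecureView LocalTask])
  take SecureView:  [SecureView FastPool AsyncRecord LocalEvent object] + [LocalTask RemoteIndex SafeCache AsyncRecord LocalEvent CachedPool object] + [SecureView LocalTask]
  take FastPool:  [FastPool AsyncRecord LocalEvent object] + [LocalTask RemoteIndex SafeCache AsyncRecord LocalEvent CachedPool object] + [LocalTask]
  take LocalTask:  [AsyncRecord LocalEvent object] + [LocalTask RemoteIndex SafeCache AsyncRecord LocalEvent CachedPool object] + [LocalTask]
  take RemoteIndex:  [AsyncRecord LocalEvent object] + [RemoteIndex SafeCache AsyncRecord LocalEvent CachedPool object]
  take SafeCache:  [AsyncRecord LocalEvent object] + [SafeCache AsyncRecord LocalEvent CachedPool object]
  take AsyncRecord:  [AsyncRecord LocalEvent object] + [AsyncRecord LocalEvent CachedPool object]
  take LocalEvent:  [LocalEvent object] + [LocalEvent CachedPool object]
  take CachedPool:  [object] + [CachedPool object]
  take object:  [object] + [object]
MRO: LazyQueue SecureView FastPool LocalTask RemoteIndex SafeCache AsyncRecord LocalEvent CachedPool object
handle is defined in: LocalEvent, LocalTask, SafeCache. First along the MRO is LocalTask.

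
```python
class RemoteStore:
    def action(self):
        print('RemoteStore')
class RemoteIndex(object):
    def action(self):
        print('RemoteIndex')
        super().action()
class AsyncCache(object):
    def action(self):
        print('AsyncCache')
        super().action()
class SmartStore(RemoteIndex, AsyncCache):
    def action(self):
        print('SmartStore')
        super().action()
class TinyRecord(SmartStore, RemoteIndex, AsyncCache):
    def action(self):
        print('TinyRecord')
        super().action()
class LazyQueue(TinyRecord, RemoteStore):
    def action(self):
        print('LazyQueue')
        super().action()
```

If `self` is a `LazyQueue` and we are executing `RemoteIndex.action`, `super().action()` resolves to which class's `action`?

L[LazyQueue] = LazyQueue + merge(L[TinyRecord], L[RemoteStore], [TinyRecord RemoteStore])
  take TinyRecord:  [TinyRecord SmartStore RemoteIndex AsyncCache object] + [RemoteStore object] + [TinyRecord RemoteStore]
  take SmartStore:  [SmartStore RemoteIndex AsyncCache object] + [RemoteStore object] + [RemoteStore]
  take RemoteIndex:  [RemoteIndex AsyncCache object] + [RemoteStore object] + [RemoteStore]
  take AsyncCache:  [AsyncCache object] + [RemoteStore object] + [RemoteStore]
  take RemoteStore:  [object] + [RemoteStore object] + [RemoteStore]
  take object:  [object] + [object]
MRO: LazyQueue TinyRecord SmartStore RemoteIndex AsyncCache RemoteStore object
super() in RemoteIndex.action on a LazyQueue instance goes to the class after RemoteIndex in LazyQueue's MRO: AsyncCache.

AsyncCache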